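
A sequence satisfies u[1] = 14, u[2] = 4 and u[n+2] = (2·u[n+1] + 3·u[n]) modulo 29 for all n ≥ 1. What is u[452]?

Listing terms: u[1] = 14; u[2] = 4; u[3] = 21; u[4] = 25; u[5] = 26; u[6] = 11; u[7] = 13; u[8] = 1; u[9] = 12; u[10] = 27; u[11] = 3; u[12] = 0; u[13] = 9; u[14] = 18; u[15] = 5; u[16] = 6; u[17] = 27; u[18] = 14; u[19] = 22; u[20] = 28; u[21] = 6; u[22] = 9; u[23] = 7; u[24] = 12; u[25] = 16; u[26] = 10; u[27] = 10; u[28] = 21; u[29] = 14; u[30] = 4.
Since (u[29], u[30]) = (u[1], u[2]) = (14, 4) (two consecutive terms determine the rest), the sequence is periodic with period 28.
(452 - 1) mod 28 = 3, so u[452] = u[4] = 25.

25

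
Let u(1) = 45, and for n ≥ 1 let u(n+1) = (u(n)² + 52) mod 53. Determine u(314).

u(1) = 45, u(2) = 10, u(3) = 46, u(4) = 48, u(5) = 24, u(6) = 45.
Since u(6) = u(1) = 45, the sequence is periodic with period 5.
So u(314) = u(1 + ((314-1) mod 5)) = u(4) = 48.

48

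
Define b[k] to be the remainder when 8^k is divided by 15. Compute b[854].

4

b[0] = 1; b[1] = 8; b[2] = 4; b[3] = 2; b[4] = 1.
Since b[4] = b[0] = 1, the sequence is periodic with period 4.
(854 - 0) mod 4 = 2, so b[854] = b[2] = 4.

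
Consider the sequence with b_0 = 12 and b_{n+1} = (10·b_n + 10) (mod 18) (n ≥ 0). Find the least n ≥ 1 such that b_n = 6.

3

Computing terms: b_0 = 12, b_1 = 4, b_2 = 14, b_3 = 6, b_4 = 16, b_5 = 8, b_6 = 0, b_7 = 10, b_8 = 2, b_9 = 12.
Since b_9 = b_0 = 12, the sequence is periodic with period 9.
The value 6 first appears (with n ≥ 1) at b_3.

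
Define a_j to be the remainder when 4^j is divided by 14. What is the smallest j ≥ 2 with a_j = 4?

Computing terms: a_1 = 4,  a_2 = 2,  a_3 = 8,  a_4 = 4.
Since a_4 = a_1 = 4, the sequence is periodic with period 3.
The value 4 next appears (with j ≥ 2) at a_4.

4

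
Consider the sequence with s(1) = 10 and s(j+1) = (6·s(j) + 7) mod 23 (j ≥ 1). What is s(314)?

Computing terms: s(1) = 10, s(2) = 21, s(3) = 18, s(4) = 0, s(5) = 7, s(6) = 3, s(7) = 2, s(8) = 19, s(9) = 6, s(10) = 20, s(11) = 12, s(12) = 10.
Since s(12) = s(1) = 10, the sequence is periodic with period 11.
So s(314) = s(1 + ((314-1) mod 11)) = s(6) = 3.

3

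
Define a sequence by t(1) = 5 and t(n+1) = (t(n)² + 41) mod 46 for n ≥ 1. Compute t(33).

Listing terms: t(1) = 5, t(2) = 20, t(3) = 27, t(4) = 34, t(5) = 1, t(6) = 42, t(7) = 11, t(8) = 24, t(9) = 19, t(10) = 34.
Since t(10) = t(4) = 34, the sequence is eventually periodic: after a pre-period of length 3 it cycles with period 6.
For n ≥ 4, t(n) depends only on (n - 4) mod 6. (33 - 4) mod 6 = 5, so t(33) = t(9) = 19.

19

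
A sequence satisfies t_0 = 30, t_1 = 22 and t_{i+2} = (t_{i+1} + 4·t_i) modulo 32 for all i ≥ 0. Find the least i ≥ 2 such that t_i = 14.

t_0 = 30; t_1 = 22; t_2 = 14; t_3 = 6; t_4 = 30; t_5 = 22.
The sequence repeats with period 4.
The value 14 first appears (with i ≥ 2) at t_2.

2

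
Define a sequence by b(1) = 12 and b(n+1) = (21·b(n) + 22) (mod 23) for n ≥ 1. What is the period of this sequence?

b(1) = 12,  b(2) = 21,  b(3) = 3,  b(4) = 16,  b(5) = 13,  b(6) = 19,  b(7) = 7,  b(8) = 8,  b(9) = 6,  b(10) = 10,  b(11) = 2,  b(12) = 18,  b(13) = 9,  b(14) = 4,  b(15) = 14,  b(16) = 17,  b(17) = 11,  b(18) = 0,  b(19) = 22,  b(20) = 1,  b(21) = 20,  b(22) = 5,  b(23) = 12.
The sequence repeats with period 22.

22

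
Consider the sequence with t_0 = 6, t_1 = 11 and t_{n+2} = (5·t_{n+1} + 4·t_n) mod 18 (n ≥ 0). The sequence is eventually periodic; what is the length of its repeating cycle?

24

Listing terms: t_0 = 6, t_1 = 11, t_2 = 7, t_3 = 7, t_4 = 9, t_5 = 1, t_6 = 5, t_7 = 11, t_8 = 3, t_9 = 5, t_{10} = 1, t_{11} = 7, t_{12} = 3, t_{13} = 7, t_{14} = 11, t_{15} = 11, t_{16} = 9, t_{17} = 17, t_{18} = 13, t_{19} = 7, t_{20} = 15, t_{21} = 13, t_{22} = 17, t_{23} = 11, t_{24} = 15, t_{25} = 11, t_{26} = 7.
Since (t_{25}, t_{26}) = (t_1, t_2) = (11, 7) (two consecutive terms determine the rest), the sequence is eventually periodic: after a pre-period of length 1 it cycles with period 24.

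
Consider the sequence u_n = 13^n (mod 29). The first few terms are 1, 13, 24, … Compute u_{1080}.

24

u_0 = 1,  u_1 = 13,  u_2 = 24,  u_3 = 22,  u_4 = 25,  u_5 = 6,  u_6 = 20,  u_7 = 28,  u_8 = 16,  u_9 = 5,  u_{10} = 7,  u_{11} = 4,  u_{12} = 23,  u_{13} = 9,  u_{14} = 1.
The sequence repeats with period 14.
So u_{1080} = u_{0 + ((1080-0) mod 14)} = u_2 = 24.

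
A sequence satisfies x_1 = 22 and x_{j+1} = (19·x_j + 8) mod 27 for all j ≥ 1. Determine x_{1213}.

Computing terms: x_1 = 22; x_2 = 21; x_3 = 2; x_4 = 19; x_5 = 18; x_6 = 26; x_7 = 16; x_8 = 15; x_9 = 23; x_{10} = 13; x_{11} = 12; x_{12} = 20; x_{13} = 10; x_{14} = 9; x_{15} = 17; x_{16} = 7; x_{17} = 6; x_{18} = 14; x_{19} = 4; x_{20} = 3; x_{21} = 11; x_{22} = 1; x_{23} = 0; x_{24} = 8; x_{25} = 25; x_{26} = 24; x_{27} = 5; x_{28} = 22.
The sequence repeats with period 27.
So x_{1213} = x_{1 + ((1213-1) mod 27)} = x_{25} = 25.

25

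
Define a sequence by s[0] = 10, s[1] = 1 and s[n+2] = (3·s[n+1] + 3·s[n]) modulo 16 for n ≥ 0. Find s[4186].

13

Listing terms: s[0] = 10; s[1] = 1; s[2] = 1; s[3] = 6; s[4] = 5; s[5] = 1; s[6] = 2; s[7] = 9; s[8] = 1; s[9] = 14; s[10] = 13; s[11] = 1; s[12] = 10; s[13] = 1.
The sequence repeats with period 12.
So s[4186] = s[0 + ((4186-0) mod 12)] = s[10] = 13.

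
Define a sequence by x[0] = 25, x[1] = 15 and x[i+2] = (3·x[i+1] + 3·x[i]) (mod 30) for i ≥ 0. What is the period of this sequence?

3

We have x[0] = 25,  x[1] = 15,  x[2] = 0,  x[3] = 15,  x[4] = 15,  x[5] = 0.
Since (x[4], x[5]) = (x[1], x[2]) = (15, 0) (two consecutive terms determine the rest), the sequence is eventually periodic: after a pre-period of length 1 it cycles with period 3.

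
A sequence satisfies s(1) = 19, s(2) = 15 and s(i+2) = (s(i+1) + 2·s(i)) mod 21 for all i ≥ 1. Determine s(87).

11

We have s(1) = 19; s(2) = 15; s(3) = 11; s(4) = 20; s(5) = 0; s(6) = 19; s(7) = 19; s(8) = 15.
The sequence repeats with period 6.
(87 - 1) mod 6 = 2, so s(87) = s(3) = 11.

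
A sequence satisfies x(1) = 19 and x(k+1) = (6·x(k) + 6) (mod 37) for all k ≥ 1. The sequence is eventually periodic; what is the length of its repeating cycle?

4

x(1) = 19, x(2) = 9, x(3) = 23, x(4) = 33, x(5) = 19.
Since x(5) = x(1) = 19, the sequence is periodic with period 4.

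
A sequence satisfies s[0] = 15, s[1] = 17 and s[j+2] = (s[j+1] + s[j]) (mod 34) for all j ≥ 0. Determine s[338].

Computing terms: s[0] = 15,  s[1] = 17,  s[2] = 32,  s[3] = 15,  s[4] = 13,  s[5] = 28,  s[6] = 7,  s[7] = 1,  s[8] = 8,  s[9] = 9,  s[10] = 17,  s[11] = 26,  s[12] = 9,  s[13] = 1,  s[14] = 10,  s[15] = 11,  s[16] = 21,  s[17] = 32,  s[18] = 19,  s[19] = 17,  s[20] = 2,  s[21] = 19,  s[22] = 21,  s[23] = 6,  s[24] = 27,  s[25] = 33,  s[26] = 26,  s[27] = 25,  s[28] = 17,  s[29] = 8,  s[30] = 25,  s[31] = 33,  s[32] = 24,  s[33] = 23,  s[34] = 13,  s[35] = 2,  s[36] = 15,  s[37] = 17.
The sequence repeats with period 36.
(338 - 0) mod 36 = 14, so s[338] = s[14] = 10.

10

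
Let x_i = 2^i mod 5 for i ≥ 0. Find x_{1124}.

1

We have x_0 = 1; x_1 = 2; x_2 = 4; x_3 = 3; x_4 = 1.
The sequence repeats with period 4.
(1124 - 0) mod 4 = 0, so x_{1124} = x_0 = 1.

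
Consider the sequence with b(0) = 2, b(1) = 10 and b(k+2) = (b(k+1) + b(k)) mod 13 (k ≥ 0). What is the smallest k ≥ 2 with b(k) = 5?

9

b(0) = 2; b(1) = 10; b(2) = 12; b(3) = 9; b(4) = 8; b(5) = 4; b(6) = 12; b(7) = 3; b(8) = 2; b(9) = 5; b(10) = 7; b(11) = 12; b(12) = 6; b(13) = 5; b(14) = 11; b(15) = 3; b(16) = 1; b(17) = 4; b(18) = 5; b(19) = 9; b(20) = 1; b(21) = 10; b(22) = 11; b(23) = 8; b(24) = 6; b(25) = 1; b(26) = 7; b(27) = 8; b(28) = 2; b(29) = 10.
The sequence repeats with period 28.
The value 5 first appears (with k ≥ 2) at b(9).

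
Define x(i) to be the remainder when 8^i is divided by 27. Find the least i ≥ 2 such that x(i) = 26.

3

We have x(1) = 8,  x(2) = 10,  x(3) = 26,  x(4) = 19,  x(5) = 17,  x(6) = 1,  x(7) = 8.
Since x(7) = x(1) = 8, the sequence is periodic with period 6.
The value 26 first appears (with i ≥ 2) at x(3).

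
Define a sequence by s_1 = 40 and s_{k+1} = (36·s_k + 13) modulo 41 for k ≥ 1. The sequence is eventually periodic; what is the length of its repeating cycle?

We have s_1 = 40,  s_2 = 18,  s_3 = 5,  s_4 = 29,  s_5 = 32,  s_6 = 17,  s_7 = 10,  s_8 = 4,  s_9 = 34,  s_{10} = 7,  s_{11} = 19,  s_{12} = 0,  s_{13} = 13,  s_{14} = 30,  s_{15} = 27,  s_{16} = 1,  s_{17} = 8,  s_{18} = 14,  s_{19} = 25,  s_{20} = 11,  s_{21} = 40.
The sequence repeats with period 20.

20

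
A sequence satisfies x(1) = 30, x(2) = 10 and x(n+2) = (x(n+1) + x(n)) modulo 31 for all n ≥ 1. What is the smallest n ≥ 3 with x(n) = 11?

We have x(1) = 30, x(2) = 10, x(3) = 9, x(4) = 19, x(5) = 28, x(6) = 16, x(7) = 13, x(8) = 29, x(9) = 11, x(10) = 9, x(11) = 20, x(12) = 29, x(13) = 18, x(14) = 16, x(15) = 3, x(16) = 19, x(17) = 22, x(18) = 10, x(19) = 1, x(20) = 11, x(21) = 12, x(22) = 23, x(23) = 4, x(24) = 27, x(25) = 0, x(26) = 27, x(27) = 27, x(28) = 23, x(29) = 19, x(30) = 11, x(31) = 30, x(32) = 10.
Since (x(31), x(32)) = (x(1), x(2)) = (30, 10) (two consecutive terms determine the rest), the sequence is periodic with period 30.
The value 11 first appears (with n ≥ 3) at x(9).

9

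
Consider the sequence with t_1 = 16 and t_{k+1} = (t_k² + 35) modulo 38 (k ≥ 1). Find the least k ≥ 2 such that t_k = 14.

We have t_1 = 16,  t_2 = 25,  t_3 = 14,  t_4 = 3,  t_5 = 6,  t_6 = 33,  t_7 = 22,  t_8 = 25.
Since t_8 = t_2 = 25, the sequence is eventually periodic: after a pre-period of length 1 it cycles with period 6.
The value 14 first appears (with k ≥ 2) at t_3.

3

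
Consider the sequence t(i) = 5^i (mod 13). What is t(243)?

8

We have t(0) = 1,  t(1) = 5,  t(2) = 12,  t(3) = 8,  t(4) = 1.
Since t(4) = t(0) = 1, the sequence is periodic with period 4.
So t(243) = t(0 + ((243-0) mod 4)) = t(3) = 8.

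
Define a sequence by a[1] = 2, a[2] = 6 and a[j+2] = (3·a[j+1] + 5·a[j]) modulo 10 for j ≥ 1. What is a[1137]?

2

Listing terms: a[1] = 2; a[2] = 6; a[3] = 8; a[4] = 4; a[5] = 2; a[6] = 6.
The sequence repeats with period 4.
So a[1137] = a[1 + ((1137-1) mod 4)] = a[1] = 2.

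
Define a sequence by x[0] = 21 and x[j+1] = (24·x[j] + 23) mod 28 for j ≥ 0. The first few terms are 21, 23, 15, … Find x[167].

We have x[0] = 21; x[1] = 23; x[2] = 15; x[3] = 19; x[4] = 3; x[5] = 11; x[6] = 7; x[7] = 23.
Since x[7] = x[1] = 23, the sequence is eventually periodic: after a pre-period of length 1 it cycles with period 6.
For j ≥ 1, x[j] depends only on (j - 1) mod 6. (167 - 1) mod 6 = 4, so x[167] = x[5] = 11.

11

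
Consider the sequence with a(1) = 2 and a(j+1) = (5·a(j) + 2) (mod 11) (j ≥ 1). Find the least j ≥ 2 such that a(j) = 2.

We have a(1) = 2; a(2) = 1; a(3) = 7; a(4) = 4; a(5) = 0; a(6) = 2.
Since a(6) = a(1) = 2, the sequence is periodic with period 5.
The value 2 next appears (with j ≥ 2) at a(6).

6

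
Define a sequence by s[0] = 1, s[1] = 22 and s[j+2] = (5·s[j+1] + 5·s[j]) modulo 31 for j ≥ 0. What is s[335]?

20

Computing terms: s[0] = 1; s[1] = 22; s[2] = 22; s[3] = 3; s[4] = 1; s[5] = 20; s[6] = 12; s[7] = 5; s[8] = 23; s[9] = 16; s[10] = 9; s[11] = 1; s[12] = 19; s[13] = 7; s[14] = 6; s[15] = 3; s[16] = 14; s[17] = 23; s[18] = 30; s[19] = 17; s[20] = 18; s[21] = 20; s[22] = 4; s[23] = 27; s[24] = 0; s[25] = 11; s[26] = 24; s[27] = 20; s[28] = 3; s[29] = 22; s[30] = 1; s[31] = 22.
Since (s[30], s[31]) = (s[0], s[1]) = (1, 22) (two consecutive terms determine the rest), the sequence is periodic with period 30.
So s[335] = s[0 + ((335-0) mod 30)] = s[5] = 20.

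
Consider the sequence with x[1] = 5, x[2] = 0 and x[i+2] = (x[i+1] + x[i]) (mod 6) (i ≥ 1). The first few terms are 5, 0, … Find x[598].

Computing terms: x[1] = 5,  x[2] = 0,  x[3] = 5,  x[4] = 5,  x[5] = 4,  x[6] = 3,  x[7] = 1,  x[8] = 4,  x[9] = 5,  x[10] = 3,  x[11] = 2,  x[12] = 5,  x[13] = 1,  x[14] = 0,  x[15] = 1,  x[16] = 1,  x[17] = 2,  x[18] = 3,  x[19] = 5,  x[20] = 2,  x[21] = 1,  x[22] = 3,  x[23] = 4,  x[24] = 1,  x[25] = 5,  x[26] = 0.
Since (x[25], x[26]) = (x[1], x[2]) = (5, 0) (two consecutive terms determine the rest), the sequence is periodic with period 24.
(598 - 1) mod 24 = 21, so x[598] = x[22] = 3.

3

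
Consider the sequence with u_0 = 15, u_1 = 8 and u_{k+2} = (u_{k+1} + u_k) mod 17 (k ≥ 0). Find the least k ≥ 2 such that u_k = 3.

Listing terms: u_0 = 15; u_1 = 8; u_2 = 6; u_3 = 14; u_4 = 3; u_5 = 0; u_6 = 3; u_7 = 3; u_8 = 6; u_9 = 9; u_{10} = 15; u_{11} = 7; u_{12} = 5; u_{13} = 12; u_{14} = 0; u_{15} = 12; u_{16} = 12; u_{17} = 7; u_{18} = 2; u_{19} = 9; u_{20} = 11; u_{21} = 3; u_{22} = 14; u_{23} = 0; u_{24} = 14; u_{25} = 14; u_{26} = 11; u_{27} = 8; u_{28} = 2; u_{29} = 10; u_{30} = 12; u_{31} = 5; u_{32} = 0; u_{33} = 5; u_{34} = 5; u_{35} = 10; u_{36} = 15; u_{37} = 8.
Since (u_{36}, u_{37}) = (u_0, u_1) = (15, 8) (two consecutive terms determine the rest), the sequence is periodic with period 36.
The value 3 first appears (with k ≥ 2) at u_4.

4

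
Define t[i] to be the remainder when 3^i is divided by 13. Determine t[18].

1

Listing terms: t[1] = 3; t[2] = 9; t[3] = 1; t[4] = 3.
Since t[4] = t[1] = 3, the sequence is periodic with period 3.
(18 - 1) mod 3 = 2, so t[18] = t[3] = 1.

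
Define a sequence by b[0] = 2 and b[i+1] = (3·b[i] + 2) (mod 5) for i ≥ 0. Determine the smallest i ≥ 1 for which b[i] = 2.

b[0] = 2; b[1] = 3; b[2] = 1; b[3] = 0; b[4] = 2.
The sequence repeats with period 4.
The value 2 next appears (with i ≥ 1) at b[4].

4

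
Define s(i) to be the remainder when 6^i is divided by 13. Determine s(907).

7

Listing terms: s(0) = 1; s(1) = 6; s(2) = 10; s(3) = 8; s(4) = 9; s(5) = 2; s(6) = 12; s(7) = 7; s(8) = 3; s(9) = 5; s(10) = 4; s(11) = 11; s(12) = 1.
Since s(12) = s(0) = 1, the sequence is periodic with period 12.
So s(907) = s(0 + ((907-0) mod 12)) = s(7) = 7.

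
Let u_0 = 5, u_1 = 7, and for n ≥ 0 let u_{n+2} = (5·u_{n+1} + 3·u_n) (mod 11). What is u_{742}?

6

We have u_0 = 5,  u_1 = 7,  u_2 = 6,  u_3 = 7,  u_4 = 9,  u_5 = 0,  u_6 = 5,  u_7 = 3,  u_8 = 8,  u_9 = 5,  u_{10} = 5,  u_{11} = 7.
The sequence repeats with period 10.
So u_{742} = u_{0 + ((742-0) mod 10)} = u_2 = 6.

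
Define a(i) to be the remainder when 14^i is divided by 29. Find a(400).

23

Computing terms: a(0) = 1, a(1) = 14, a(2) = 22, a(3) = 18, a(4) = 20, a(5) = 19, a(6) = 5, a(7) = 12, a(8) = 23, a(9) = 3, a(10) = 13, a(11) = 8, a(12) = 25, a(13) = 2, a(14) = 28, a(15) = 15, a(16) = 7, a(17) = 11, a(18) = 9, a(19) = 10, a(20) = 24, a(21) = 17, a(22) = 6, a(23) = 26, a(24) = 16, a(25) = 21, a(26) = 4, a(27) = 27, a(28) = 1.
The sequence repeats with period 28.
So a(400) = a(0 + ((400-0) mod 28)) = a(8) = 23.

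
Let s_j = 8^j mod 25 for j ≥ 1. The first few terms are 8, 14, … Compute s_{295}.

Computing terms: s_1 = 8; s_2 = 14; s_3 = 12; s_4 = 21; s_5 = 18; s_6 = 19; s_7 = 2; s_8 = 16; s_9 = 3; s_{10} = 24; s_{11} = 17; s_{12} = 11; s_{13} = 13; s_{14} = 4; s_{15} = 7; s_{16} = 6; s_{17} = 23; s_{18} = 9; s_{19} = 22; s_{20} = 1; s_{21} = 8.
Since s_{21} = s_1 = 8, the sequence is periodic with period 20.
(295 - 1) mod 20 = 14, so s_{295} = s_{15} = 7.

7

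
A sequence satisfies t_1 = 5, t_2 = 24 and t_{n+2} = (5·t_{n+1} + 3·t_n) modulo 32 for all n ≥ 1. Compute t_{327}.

We have t_1 = 5; t_2 = 24; t_3 = 7; t_4 = 11; t_5 = 12; t_6 = 29; t_7 = 21; t_8 = 0; t_9 = 31; t_{10} = 27; t_{11} = 4; t_{12} = 5; t_{13} = 5; t_{14} = 8; t_{15} = 23; t_{16} = 11; t_{17} = 28; t_{18} = 13; t_{19} = 21; t_{20} = 16; t_{21} = 15; t_{22} = 27; t_{23} = 20; t_{24} = 21; t_{25} = 5; t_{26} = 24.
Since (t_{25}, t_{26}) = (t_1, t_2) = (5, 24) (two consecutive terms determine the rest), the sequence is periodic with period 24.
So t_{327} = t_{1 + ((327-1) mod 24)} = t_{15} = 23.

23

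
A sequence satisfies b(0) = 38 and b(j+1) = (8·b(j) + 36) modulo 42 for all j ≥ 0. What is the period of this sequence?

14

We have b(0) = 38, b(1) = 4, b(2) = 26, b(3) = 34, b(4) = 14, b(5) = 22, b(6) = 2, b(7) = 10, b(8) = 32, b(9) = 40, b(10) = 20, b(11) = 28, b(12) = 8, b(13) = 16, b(14) = 38.
The sequence repeats with period 14.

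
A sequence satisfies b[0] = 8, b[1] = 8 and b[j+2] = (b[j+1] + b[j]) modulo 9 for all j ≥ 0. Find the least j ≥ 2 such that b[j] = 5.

6

Listing terms: b[0] = 8,  b[1] = 8,  b[2] = 7,  b[3] = 6,  b[4] = 4,  b[5] = 1,  b[6] = 5,  b[7] = 6,  b[8] = 2,  b[9] = 8,  b[10] = 1,  b[11] = 0,  b[12] = 1,  b[13] = 1,  b[14] = 2,  b[15] = 3,  b[16] = 5,  b[17] = 8,  b[18] = 4,  b[19] = 3,  b[20] = 7,  b[21] = 1,  b[22] = 8,  b[23] = 0,  b[24] = 8,  b[25] = 8.
Since (b[24], b[25]) = (b[0], b[1]) = (8, 8) (two consecutive terms determine the rest), the sequence is periodic with period 24.
The value 5 first appears (with j ≥ 2) at b[6].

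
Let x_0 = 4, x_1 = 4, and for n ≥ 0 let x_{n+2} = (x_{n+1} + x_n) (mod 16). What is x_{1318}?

4

Computing terms: x_0 = 4,  x_1 = 4,  x_2 = 8,  x_3 = 12,  x_4 = 4,  x_5 = 0,  x_6 = 4,  x_7 = 4.
Since (x_6, x_7) = (x_0, x_1) = (4, 4) (two consecutive terms determine the rest), the sequence is periodic with period 6.
So x_{1318} = x_{0 + ((1318-0) mod 6)} = x_4 = 4.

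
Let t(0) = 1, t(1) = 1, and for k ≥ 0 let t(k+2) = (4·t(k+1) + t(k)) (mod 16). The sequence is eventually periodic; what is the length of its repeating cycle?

8

t(0) = 1; t(1) = 1; t(2) = 5; t(3) = 5; t(4) = 9; t(5) = 9; t(6) = 13; t(7) = 13; t(8) = 1; t(9) = 1.
Since (t(8), t(9)) = (t(0), t(1)) = (1, 1) (two consecutive terms determine the rest), the sequence is periodic with period 8.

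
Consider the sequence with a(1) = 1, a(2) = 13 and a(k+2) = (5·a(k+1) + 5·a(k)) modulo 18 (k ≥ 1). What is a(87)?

16

a(1) = 1; a(2) = 13; a(3) = 16; a(4) = 1; a(5) = 13.
The sequence repeats with period 3.
(87 - 1) mod 3 = 2, so a(87) = a(3) = 16.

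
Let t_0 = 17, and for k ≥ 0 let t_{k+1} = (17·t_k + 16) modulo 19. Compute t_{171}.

Listing terms: t_0 = 17,  t_1 = 1,  t_2 = 14,  t_3 = 7,  t_4 = 2,  t_5 = 12,  t_6 = 11,  t_7 = 13,  t_8 = 9,  t_9 = 17.
Since t_9 = t_0 = 17, the sequence is periodic with period 9.
So t_{171} = t_{0 + ((171-0) mod 9)} = t_0 = 17.

17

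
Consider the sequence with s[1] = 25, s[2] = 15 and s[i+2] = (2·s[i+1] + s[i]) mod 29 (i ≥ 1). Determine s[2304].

We have s[1] = 25, s[2] = 15, s[3] = 26, s[4] = 9, s[5] = 15, s[6] = 10, s[7] = 6, s[8] = 22, s[9] = 21, s[10] = 6, s[11] = 4, s[12] = 14, s[13] = 3, s[14] = 20, s[15] = 14, s[16] = 19, s[17] = 23, s[18] = 7, s[19] = 8, s[20] = 23, s[21] = 25, s[22] = 15.
Since (s[21], s[22]) = (s[1], s[2]) = (25, 15) (two consecutive terms determine the rest), the sequence is periodic with period 20.
So s[2304] = s[1 + ((2304-1) mod 20)] = s[4] = 9.

9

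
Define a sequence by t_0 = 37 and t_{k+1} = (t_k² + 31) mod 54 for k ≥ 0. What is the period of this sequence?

18

Listing terms: t_0 = 37; t_1 = 50; t_2 = 47; t_3 = 26; t_4 = 5; t_5 = 2; t_6 = 35; t_7 = 14; t_8 = 11; t_9 = 44; t_{10} = 23; t_{11} = 20; t_{12} = 53; t_{13} = 32; t_{14} = 29; t_{15} = 8; t_{16} = 41; t_{17} = 38; t_{18} = 17; t_{19} = 50.
Since t_{19} = t_1 = 50, the sequence is eventually periodic: after a pre-period of length 1 it cycles with period 18.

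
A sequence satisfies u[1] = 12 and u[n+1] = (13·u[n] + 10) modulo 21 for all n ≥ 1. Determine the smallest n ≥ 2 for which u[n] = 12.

4

Computing terms: u[1] = 12,  u[2] = 19,  u[3] = 5,  u[4] = 12.
The sequence repeats with period 3.
The value 12 next appears (with n ≥ 2) at u[4].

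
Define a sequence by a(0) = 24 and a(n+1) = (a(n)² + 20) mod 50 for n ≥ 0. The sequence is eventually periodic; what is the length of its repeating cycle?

Computing terms: a(0) = 24,  a(1) = 46,  a(2) = 36,  a(3) = 16,  a(4) = 26,  a(5) = 46.
Since a(5) = a(1) = 46, the sequence is eventually periodic: after a pre-period of length 1 it cycles with period 4.

4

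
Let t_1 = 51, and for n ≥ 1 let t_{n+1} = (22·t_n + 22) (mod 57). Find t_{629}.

55

Computing terms: t_1 = 51; t_2 = 4; t_3 = 53; t_4 = 48; t_5 = 52; t_6 = 26; t_7 = 24; t_8 = 37; t_9 = 38; t_{10} = 3; t_{11} = 31; t_{12} = 20; t_{13} = 6; t_{14} = 40; t_{15} = 47; t_{16} = 30; t_{17} = 55; t_{18} = 35; t_{19} = 51.
Since t_{19} = t_1 = 51, the sequence is periodic with period 18.
So t_{629} = t_{1 + ((629-1) mod 18)} = t_{17} = 55.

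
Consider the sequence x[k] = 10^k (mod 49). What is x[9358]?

46

x[1] = 10, x[2] = 2, x[3] = 20, x[4] = 4, x[5] = 40, x[6] = 8, x[7] = 31, x[8] = 16, x[9] = 13, x[10] = 32, x[11] = 26, x[12] = 15, x[13] = 3, x[14] = 30, x[15] = 6, x[16] = 11, x[17] = 12, x[18] = 22, x[19] = 24, x[20] = 44, x[21] = 48, x[22] = 39, x[23] = 47, x[24] = 29, x[25] = 45, x[26] = 9, x[27] = 41, x[28] = 18, x[29] = 33, x[30] = 36, x[31] = 17, x[32] = 23, x[33] = 34, x[34] = 46, x[35] = 19, x[36] = 43, x[37] = 38, x[38] = 37, x[39] = 27, x[40] = 25, x[41] = 5, x[42] = 1, x[43] = 10.
Since x[43] = x[1] = 10, the sequence is periodic with period 42.
So x[9358] = x[1 + ((9358-1) mod 42)] = x[34] = 46.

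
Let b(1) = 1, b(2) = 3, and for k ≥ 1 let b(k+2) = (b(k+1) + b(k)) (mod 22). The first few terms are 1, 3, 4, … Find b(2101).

1

Listing terms: b(1) = 1, b(2) = 3, b(3) = 4, b(4) = 7, b(5) = 11, b(6) = 18, b(7) = 7, b(8) = 3, b(9) = 10, b(10) = 13, b(11) = 1, b(12) = 14, b(13) = 15, b(14) = 7, b(15) = 0, b(16) = 7, b(17) = 7, b(18) = 14, b(19) = 21, b(20) = 13, b(21) = 12, b(22) = 3, b(23) = 15, b(24) = 18, b(25) = 11, b(26) = 7, b(27) = 18, b(28) = 3, b(29) = 21, b(30) = 2, b(31) = 1, b(32) = 3.
Since (b(31), b(32)) = (b(1), b(2)) = (1, 3) (two consecutive terms determine the rest), the sequence is periodic with period 30.
So b(2101) = b(1 + ((2101-1) mod 30)) = b(1) = 1.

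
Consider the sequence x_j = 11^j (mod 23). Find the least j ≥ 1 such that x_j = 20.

Listing terms: x_0 = 1,  x_1 = 11,  x_2 = 6,  x_3 = 20,  x_4 = 13,  x_5 = 5,  x_6 = 9,  x_7 = 7,  x_8 = 8,  x_9 = 19,  x_{10} = 2,  x_{11} = 22,  x_{12} = 12,  x_{13} = 17,  x_{14} = 3,  x_{15} = 10,  x_{16} = 18,  x_{17} = 14,  x_{18} = 16,  x_{19} = 15,  x_{20} = 4,  x_{21} = 21,  x_{22} = 1.
The sequence repeats with period 22.
The value 20 first appears (with j ≥ 1) at x_3.

3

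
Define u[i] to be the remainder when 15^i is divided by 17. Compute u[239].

8

u[0] = 1,  u[1] = 15,  u[2] = 4,  u[3] = 9,  u[4] = 16,  u[5] = 2,  u[6] = 13,  u[7] = 8,  u[8] = 1.
The sequence repeats with period 8.
So u[239] = u[0 + ((239-0) mod 8)] = u[7] = 8.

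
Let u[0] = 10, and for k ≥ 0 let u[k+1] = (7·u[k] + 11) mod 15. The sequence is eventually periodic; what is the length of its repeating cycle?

12

Computing terms: u[0] = 10; u[1] = 6; u[2] = 8; u[3] = 7; u[4] = 0; u[5] = 11; u[6] = 13; u[7] = 12; u[8] = 5; u[9] = 1; u[10] = 3; u[11] = 2; u[12] = 10.
The sequence repeats with period 12.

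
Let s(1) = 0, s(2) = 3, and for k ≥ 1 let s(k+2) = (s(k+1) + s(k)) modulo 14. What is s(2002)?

10

We have s(1) = 0,  s(2) = 3,  s(3) = 3,  s(4) = 6,  s(5) = 9,  s(6) = 1,  s(7) = 10,  s(8) = 11,  s(9) = 7,  s(10) = 4,  s(11) = 11,  s(12) = 1,  s(13) = 12,  s(14) = 13,  s(15) = 11,  s(16) = 10,  s(17) = 7,  s(18) = 3,  s(19) = 10,  s(20) = 13,  s(21) = 9,  s(22) = 8,  s(23) = 3,  s(24) = 11,  s(25) = 0,  s(26) = 11,  s(27) = 11,  s(28) = 8,  s(29) = 5,  s(30) = 13,  s(31) = 4,  s(32) = 3,  s(33) = 7,  s(34) = 10,  s(35) = 3,  s(36) = 13,  s(37) = 2,  s(38) = 1,  s(39) = 3,  s(40) = 4,  s(41) = 7,  s(42) = 11,  s(43) = 4,  s(44) = 1,  s(45) = 5,  s(46) = 6,  s(47) = 11,  s(48) = 3,  s(49) = 0,  s(50) = 3.
Since (s(49), s(50)) = (s(1), s(2)) = (0, 3) (two consecutive terms determine the rest), the sequence is periodic with period 48.
So s(2002) = s(1 + ((2002-1) mod 48)) = s(34) = 10.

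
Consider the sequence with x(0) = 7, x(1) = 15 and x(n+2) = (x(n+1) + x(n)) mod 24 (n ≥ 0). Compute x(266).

22

We have x(0) = 7,  x(1) = 15,  x(2) = 22,  x(3) = 13,  x(4) = 11,  x(5) = 0,  x(6) = 11,  x(7) = 11,  x(8) = 22,  x(9) = 9,  x(10) = 7,  x(11) = 16,  x(12) = 23,  x(13) = 15,  x(14) = 14,  x(15) = 5,  x(16) = 19,  x(17) = 0,  x(18) = 19,  x(19) = 19,  x(20) = 14,  x(21) = 9,  x(22) = 23,  x(23) = 8,  x(24) = 7,  x(25) = 15.
Since (x(24), x(25)) = (x(0), x(1)) = (7, 15) (two consecutive terms determine the rest), the sequence is periodic with period 24.
(266 - 0) mod 24 = 2, so x(266) = x(2) = 22.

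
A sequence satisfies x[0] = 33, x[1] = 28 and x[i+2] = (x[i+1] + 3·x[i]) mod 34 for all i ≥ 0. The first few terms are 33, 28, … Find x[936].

5

x[0] = 33; x[1] = 28; x[2] = 25; x[3] = 7; x[4] = 14; x[5] = 1; x[6] = 9; x[7] = 12; x[8] = 5; x[9] = 7; x[10] = 22; x[11] = 9; x[12] = 7; x[13] = 0; x[14] = 21; x[15] = 21; x[16] = 16; x[17] = 11; x[18] = 25; x[19] = 24; x[20] = 31; x[21] = 1; x[22] = 26; x[23] = 29; x[24] = 5; x[25] = 24; x[26] = 5; x[27] = 9; x[28] = 24; x[29] = 17; x[30] = 21; x[31] = 4; x[32] = 33; x[33] = 11; x[34] = 8; x[35] = 7; x[36] = 31; x[37] = 18; x[38] = 9; x[39] = 29; x[40] = 22; x[41] = 7; x[42] = 5; x[43] = 26; x[44] = 7; x[45] = 17; x[46] = 4; x[47] = 21; x[48] = 33; x[49] = 28.
Since (x[48], x[49]) = (x[0], x[1]) = (33, 28) (two consecutive terms determine the rest), the sequence is periodic with period 48.
(936 - 0) mod 48 = 24, so x[936] = x[24] = 5.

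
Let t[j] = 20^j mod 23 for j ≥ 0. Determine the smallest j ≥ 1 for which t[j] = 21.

7

Computing terms: t[0] = 1; t[1] = 20; t[2] = 9; t[3] = 19; t[4] = 12; t[5] = 10; t[6] = 16; t[7] = 21; t[8] = 6; t[9] = 5; t[10] = 8; t[11] = 22; t[12] = 3; t[13] = 14; t[14] = 4; t[15] = 11; t[16] = 13; t[17] = 7; t[18] = 2; t[19] = 17; t[20] = 18; t[21] = 15; t[22] = 1.
Since t[22] = t[0] = 1, the sequence is periodic with period 22.
The value 21 first appears (with j ≥ 1) at t[7].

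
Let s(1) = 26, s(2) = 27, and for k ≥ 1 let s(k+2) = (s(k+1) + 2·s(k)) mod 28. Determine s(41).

11

Computing terms: s(1) = 26; s(2) = 27; s(3) = 23; s(4) = 21; s(5) = 11; s(6) = 25; s(7) = 19; s(8) = 13; s(9) = 23; s(10) = 21.
Since (s(9), s(10)) = (s(3), s(4)) = (23, 21) (two consecutive terms determine the rest), the sequence is eventually periodic: after a pre-period of length 2 it cycles with period 6.
For k ≥ 3, s(k) depends only on (k - 3) mod 6. (41 - 3) mod 6 = 2, so s(41) = s(5) = 11.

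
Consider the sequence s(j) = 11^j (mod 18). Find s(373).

We have s(0) = 1,  s(1) = 11,  s(2) = 13,  s(3) = 17,  s(4) = 7,  s(5) = 5,  s(6) = 1.
Since s(6) = s(0) = 1, the sequence is periodic with period 6.
So s(373) = s(0 + ((373-0) mod 6)) = s(1) = 11.

11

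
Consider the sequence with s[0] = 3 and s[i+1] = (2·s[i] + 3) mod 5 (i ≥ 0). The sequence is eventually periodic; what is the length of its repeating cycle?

4

We have s[0] = 3,  s[1] = 4,  s[2] = 1,  s[3] = 0,  s[4] = 3.
The sequence repeats with period 4.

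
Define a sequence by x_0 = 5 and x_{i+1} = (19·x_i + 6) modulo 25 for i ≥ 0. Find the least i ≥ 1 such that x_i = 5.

10

Computing terms: x_0 = 5,  x_1 = 1,  x_2 = 0,  x_3 = 6,  x_4 = 20,  x_5 = 11,  x_6 = 15,  x_7 = 16,  x_8 = 10,  x_9 = 21,  x_{10} = 5.
Since x_{10} = x_0 = 5, the sequence is periodic with period 10.
The value 5 next appears (with i ≥ 1) at x_{10}.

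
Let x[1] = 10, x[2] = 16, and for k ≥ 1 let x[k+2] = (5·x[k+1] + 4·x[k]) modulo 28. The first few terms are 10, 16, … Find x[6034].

Computing terms: x[1] = 10; x[2] = 16; x[3] = 8; x[4] = 20; x[5] = 20; x[6] = 12; x[7] = 0; x[8] = 20; x[9] = 16; x[10] = 20; x[11] = 24; x[12] = 4; x[13] = 4; x[14] = 8; x[15] = 0; x[16] = 4; x[17] = 20; x[18] = 4; x[19] = 16; x[20] = 12; x[21] = 12; x[22] = 24; x[23] = 0; x[24] = 12; x[25] = 4; x[26] = 12; x[27] = 20; x[28] = 8; x[29] = 8; x[30] = 16; x[31] = 0; x[32] = 8; x[33] = 12; x[34] = 8; x[35] = 4; x[36] = 24; x[37] = 24; x[38] = 20; x[39] = 0; x[40] = 24; x[41] = 8; x[42] = 24; x[43] = 12; x[44] = 16; x[45] = 16; x[46] = 4; x[47] = 0; x[48] = 16; x[49] = 24; x[50] = 16; x[51] = 8.
Since (x[50], x[51]) = (x[2], x[3]) = (16, 8) (two consecutive terms determine the rest), the sequence is eventually periodic: after a pre-period of length 1 it cycles with period 48.
For k ≥ 2, x[k] depends only on (k - 2) mod 48. (6034 - 2) mod 48 = 32, so x[6034] = x[34] = 8.

8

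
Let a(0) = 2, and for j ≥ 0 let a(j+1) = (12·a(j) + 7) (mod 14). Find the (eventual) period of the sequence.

6

We have a(0) = 2,  a(1) = 3,  a(2) = 1,  a(3) = 5,  a(4) = 11,  a(5) = 13,  a(6) = 9,  a(7) = 3.
Since a(7) = a(1) = 3, the sequence is eventually periodic: after a pre-period of length 1 it cycles with period 6.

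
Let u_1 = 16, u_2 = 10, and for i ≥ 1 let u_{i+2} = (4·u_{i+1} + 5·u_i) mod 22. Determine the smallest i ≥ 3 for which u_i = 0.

Listing terms: u_1 = 16; u_2 = 10; u_3 = 10; u_4 = 2; u_5 = 14; u_6 = 0; u_7 = 4; u_8 = 16; u_9 = 18; u_{10} = 20; u_{11} = 16; u_{12} = 10.
Since (u_{11}, u_{12}) = (u_1, u_2) = (16, 10) (two consecutive terms determine the rest), the sequence is periodic with period 10.
The value 0 first appears (with i ≥ 3) at u_6.

6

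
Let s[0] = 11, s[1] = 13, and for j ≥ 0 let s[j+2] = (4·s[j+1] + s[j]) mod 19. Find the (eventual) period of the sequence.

Listing terms: s[0] = 11, s[1] = 13, s[2] = 6, s[3] = 18, s[4] = 2, s[5] = 7, s[6] = 11, s[7] = 13.
Since (s[6], s[7]) = (s[0], s[1]) = (11, 13) (two consecutive terms determine the rest), the sequence is periodic with period 6.

6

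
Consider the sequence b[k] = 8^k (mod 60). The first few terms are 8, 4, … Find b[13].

Listing terms: b[1] = 8, b[2] = 4, b[3] = 32, b[4] = 16, b[5] = 8.
The sequence repeats with period 4.
So b[13] = b[1 + ((13-1) mod 4)] = b[1] = 8.

8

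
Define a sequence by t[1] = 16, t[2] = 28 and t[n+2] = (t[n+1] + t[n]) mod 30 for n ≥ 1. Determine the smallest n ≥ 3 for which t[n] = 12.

Computing terms: t[1] = 16, t[2] = 28, t[3] = 14, t[4] = 12, t[5] = 26, t[6] = 8, t[7] = 4, t[8] = 12, t[9] = 16, t[10] = 28.
The sequence repeats with period 8.
The value 12 first appears (with n ≥ 3) at t[4].

4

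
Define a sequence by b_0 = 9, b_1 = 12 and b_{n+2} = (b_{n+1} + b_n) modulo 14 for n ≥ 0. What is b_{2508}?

Computing terms: b_0 = 9,  b_1 = 12,  b_2 = 7,  b_3 = 5,  b_4 = 12,  b_5 = 3,  b_6 = 1,  b_7 = 4,  b_8 = 5,  b_9 = 9,  b_{10} = 0,  b_{11} = 9,  b_{12} = 9,  b_{13} = 4,  b_{14} = 13,  b_{15} = 3,  b_{16} = 2,  b_{17} = 5,  b_{18} = 7,  b_{19} = 12,  b_{20} = 5,  b_{21} = 3,  b_{22} = 8,  b_{23} = 11,  b_{24} = 5,  b_{25} = 2,  b_{26} = 7,  b_{27} = 9,  b_{28} = 2,  b_{29} = 11,  b_{30} = 13,  b_{31} = 10,  b_{32} = 9,  b_{33} = 5,  b_{34} = 0,  b_{35} = 5,  b_{36} = 5,  b_{37} = 10,  b_{38} = 1,  b_{39} = 11,  b_{40} = 12,  b_{41} = 9,  b_{42} = 7,  b_{43} = 2,  b_{44} = 9,  b_{45} = 11,  b_{46} = 6,  b_{47} = 3,  b_{48} = 9,  b_{49} = 12.
Since (b_{48}, b_{49}) = (b_0, b_1) = (9, 12) (two consecutive terms determine the rest), the sequence is periodic with period 48.
(2508 - 0) mod 48 = 12, so b_{2508} = b_{12} = 9.

9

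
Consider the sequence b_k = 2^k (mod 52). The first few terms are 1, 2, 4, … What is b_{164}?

48

Computing terms: b_0 = 1; b_1 = 2; b_2 = 4; b_3 = 8; b_4 = 16; b_5 = 32; b_6 = 12; b_7 = 24; b_8 = 48; b_9 = 44; b_{10} = 36; b_{11} = 20; b_{12} = 40; b_{13} = 28; b_{14} = 4.
Since b_{14} = b_2 = 4, the sequence is eventually periodic: after a pre-period of length 2 it cycles with period 12.
For k ≥ 2, b_k depends only on (k - 2) mod 12. (164 - 2) mod 12 = 6, so b_{164} = b_8 = 48.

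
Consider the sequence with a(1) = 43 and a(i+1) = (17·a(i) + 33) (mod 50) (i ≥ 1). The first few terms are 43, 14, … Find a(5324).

40

Listing terms: a(1) = 43; a(2) = 14; a(3) = 21; a(4) = 40; a(5) = 13; a(6) = 4; a(7) = 1; a(8) = 0; a(9) = 33; a(10) = 44; a(11) = 31; a(12) = 10; a(13) = 3; a(14) = 34; a(15) = 11; a(16) = 20; a(17) = 23; a(18) = 24; a(19) = 41; a(20) = 30; a(21) = 43.
The sequence repeats with period 20.
So a(5324) = a(1 + ((5324-1) mod 20)) = a(4) = 40.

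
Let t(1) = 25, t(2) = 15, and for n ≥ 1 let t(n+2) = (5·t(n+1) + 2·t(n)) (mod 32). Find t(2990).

23

Listing terms: t(1) = 25,  t(2) = 15,  t(3) = 29,  t(4) = 15,  t(5) = 5,  t(6) = 23,  t(7) = 29,  t(8) = 31,  t(9) = 21,  t(10) = 7,  t(11) = 13,  t(12) = 15,  t(13) = 5.
Since (t(12), t(13)) = (t(4), t(5)) = (15, 5) (two consecutive terms determine the rest), the sequence is eventually periodic: after a pre-period of length 3 it cycles with period 8.
For n ≥ 4, t(n) depends only on (n - 4) mod 8. (2990 - 4) mod 8 = 2, so t(2990) = t(6) = 23.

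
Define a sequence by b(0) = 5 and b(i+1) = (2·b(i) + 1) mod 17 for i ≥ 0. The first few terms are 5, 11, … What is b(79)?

2

Listing terms: b(0) = 5; b(1) = 11; b(2) = 6; b(3) = 13; b(4) = 10; b(5) = 4; b(6) = 9; b(7) = 2; b(8) = 5.
The sequence repeats with period 8.
(79 - 0) mod 8 = 7, so b(79) = b(7) = 2.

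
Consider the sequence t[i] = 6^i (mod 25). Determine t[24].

t[0] = 1, t[1] = 6, t[2] = 11, t[3] = 16, t[4] = 21, t[5] = 1.
The sequence repeats with period 5.
(24 - 0) mod 5 = 4, so t[24] = t[4] = 21.

21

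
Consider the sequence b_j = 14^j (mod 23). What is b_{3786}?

We have b_1 = 14; b_2 = 12; b_3 = 7; b_4 = 6; b_5 = 15; b_6 = 3; b_7 = 19; b_8 = 13; b_9 = 21; b_{10} = 18; b_{11} = 22; b_{12} = 9; b_{13} = 11; b_{14} = 16; b_{15} = 17; b_{16} = 8; b_{17} = 20; b_{18} = 4; b_{19} = 10; b_{20} = 2; b_{21} = 5; b_{22} = 1; b_{23} = 14.
The sequence repeats with period 22.
So b_{3786} = b_{1 + ((3786-1) mod 22)} = b_2 = 12.

12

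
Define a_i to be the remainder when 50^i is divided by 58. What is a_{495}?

Listing terms: a_0 = 1; a_1 = 50; a_2 = 6; a_3 = 10; a_4 = 36; a_5 = 2; a_6 = 42; a_7 = 12; a_8 = 20; a_9 = 14; a_{10} = 4; a_{11} = 26; a_{12} = 24; a_{13} = 40; a_{14} = 28; a_{15} = 8; a_{16} = 52; a_{17} = 48; a_{18} = 22; a_{19} = 56; a_{20} = 16; a_{21} = 46; a_{22} = 38; a_{23} = 44; a_{24} = 54; a_{25} = 32; a_{26} = 34; a_{27} = 18; a_{28} = 30; a_{29} = 50.
Since a_{29} = a_1 = 50, the sequence is eventually periodic: after a pre-period of length 1 it cycles with period 28.
For i ≥ 1, a_i depends only on (i - 1) mod 28. (495 - 1) mod 28 = 18, so a_{495} = a_{19} = 56.

56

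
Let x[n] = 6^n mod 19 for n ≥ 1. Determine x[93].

7

Listing terms: x[1] = 6, x[2] = 17, x[3] = 7, x[4] = 4, x[5] = 5, x[6] = 11, x[7] = 9, x[8] = 16, x[9] = 1, x[10] = 6.
Since x[10] = x[1] = 6, the sequence is periodic with period 9.
So x[93] = x[1 + ((93-1) mod 9)] = x[3] = 7.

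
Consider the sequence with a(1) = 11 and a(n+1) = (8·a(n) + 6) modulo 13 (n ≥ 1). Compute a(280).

We have a(1) = 11; a(2) = 3; a(3) = 4; a(4) = 12; a(5) = 11.
Since a(5) = a(1) = 11, the sequence is periodic with period 4.
So a(280) = a(1 + ((280-1) mod 4)) = a(4) = 12.

12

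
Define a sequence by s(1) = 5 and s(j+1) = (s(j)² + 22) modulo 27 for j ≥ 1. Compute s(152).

Listing terms: s(1) = 5, s(2) = 20, s(3) = 17, s(4) = 14, s(5) = 2, s(6) = 26, s(7) = 23, s(8) = 11, s(9) = 8, s(10) = 5.
Since s(10) = s(1) = 5, the sequence is periodic with period 9.
So s(152) = s(1 + ((152-1) mod 9)) = s(8) = 11.

11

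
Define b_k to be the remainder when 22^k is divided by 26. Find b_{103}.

22

Computing terms: b_0 = 1; b_1 = 22; b_2 = 16; b_3 = 14; b_4 = 22.
Since b_4 = b_1 = 22, the sequence is eventually periodic: after a pre-period of length 1 it cycles with period 3.
For k ≥ 1, b_k depends only on (k - 1) mod 3. (103 - 1) mod 3 = 0, so b_{103} = b_1 = 22.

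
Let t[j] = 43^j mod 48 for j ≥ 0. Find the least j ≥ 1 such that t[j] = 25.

Computing terms: t[0] = 1,  t[1] = 43,  t[2] = 25,  t[3] = 19,  t[4] = 1.
The sequence repeats with period 4.
The value 25 first appears (with j ≥ 1) at t[2].

2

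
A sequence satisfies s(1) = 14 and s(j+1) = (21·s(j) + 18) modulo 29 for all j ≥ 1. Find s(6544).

7

Listing terms: s(1) = 14,  s(2) = 22,  s(3) = 16,  s(4) = 6,  s(5) = 28,  s(6) = 26,  s(7) = 13,  s(8) = 1,  s(9) = 10,  s(10) = 25,  s(11) = 21,  s(12) = 24,  s(13) = 0,  s(14) = 18,  s(15) = 19,  s(16) = 11,  s(17) = 17,  s(18) = 27,  s(19) = 5,  s(20) = 7,  s(21) = 20,  s(22) = 3,  s(23) = 23,  s(24) = 8,  s(25) = 12,  s(26) = 9,  s(27) = 4,  s(28) = 15,  s(29) = 14.
Since s(29) = s(1) = 14, the sequence is periodic with period 28.
So s(6544) = s(1 + ((6544-1) mod 28)) = s(20) = 7.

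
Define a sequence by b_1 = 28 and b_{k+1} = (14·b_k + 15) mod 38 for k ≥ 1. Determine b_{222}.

1

We have b_1 = 28,  b_2 = 27,  b_3 = 13,  b_4 = 7,  b_5 = 37,  b_6 = 1,  b_7 = 29,  b_8 = 3,  b_9 = 19,  b_{10} = 15,  b_{11} = 35,  b_{12} = 11,  b_{13} = 17,  b_{14} = 25,  b_{15} = 23,  b_{16} = 33,  b_{17} = 21,  b_{18} = 5,  b_{19} = 9,  b_{20} = 27.
Since b_{20} = b_2 = 27, the sequence is eventually periodic: after a pre-period of length 1 it cycles with period 18.
For k ≥ 2, b_k depends only on (k - 2) mod 18. (222 - 2) mod 18 = 4, so b_{222} = b_6 = 1.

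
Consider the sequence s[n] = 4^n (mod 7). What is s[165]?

1

We have s[0] = 1, s[1] = 4, s[2] = 2, s[3] = 1.
The sequence repeats with period 3.
So s[165] = s[0 + ((165-0) mod 3)] = s[0] = 1.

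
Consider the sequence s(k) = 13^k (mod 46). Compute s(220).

1

Computing terms: s(0) = 1,  s(1) = 13,  s(2) = 31,  s(3) = 35,  s(4) = 41,  s(5) = 27,  s(6) = 29,  s(7) = 9,  s(8) = 25,  s(9) = 3,  s(10) = 39,  s(11) = 1.
The sequence repeats with period 11.
(220 - 0) mod 11 = 0, so s(220) = s(0) = 1.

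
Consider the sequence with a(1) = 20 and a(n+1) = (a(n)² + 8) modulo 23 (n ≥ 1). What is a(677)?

a(1) = 20; a(2) = 17; a(3) = 21; a(4) = 12; a(5) = 14; a(6) = 20.
The sequence repeats with period 5.
So a(677) = a(1 + ((677-1) mod 5)) = a(2) = 17.

17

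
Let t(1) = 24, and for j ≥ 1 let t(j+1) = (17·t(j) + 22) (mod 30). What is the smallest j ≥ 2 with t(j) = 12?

3

t(1) = 24, t(2) = 10, t(3) = 12, t(4) = 16, t(5) = 24.
Since t(5) = t(1) = 24, the sequence is periodic with period 4.
The value 12 first appears (with j ≥ 2) at t(3).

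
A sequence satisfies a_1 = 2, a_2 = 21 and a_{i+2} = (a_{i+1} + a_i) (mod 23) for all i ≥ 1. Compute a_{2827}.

Listing terms: a_1 = 2, a_2 = 21, a_3 = 0, a_4 = 21, a_5 = 21, a_6 = 19, a_7 = 17, a_8 = 13, a_9 = 7, a_{10} = 20, a_{11} = 4, a_{12} = 1, a_{13} = 5, a_{14} = 6, a_{15} = 11, a_{16} = 17, a_{17} = 5, a_{18} = 22, a_{19} = 4, a_{20} = 3, a_{21} = 7, a_{22} = 10, a_{23} = 17, a_{24} = 4, a_{25} = 21, a_{26} = 2, a_{27} = 0, a_{28} = 2, a_{29} = 2, a_{30} = 4, a_{31} = 6, a_{32} = 10, a_{33} = 16, a_{34} = 3, a_{35} = 19, a_{36} = 22, a_{37} = 18, a_{38} = 17, a_{39} = 12, a_{40} = 6, a_{41} = 18, a_{42} = 1, a_{43} = 19, a_{44} = 20, a_{45} = 16, a_{46} = 13, a_{47} = 6, a_{48} = 19, a_{49} = 2, a_{50} = 21.
Since (a_{49}, a_{50}) = (a_1, a_2) = (2, 21) (two consecutive terms determine the rest), the sequence is periodic with period 48.
(2827 - 1) mod 48 = 42, so a_{2827} = a_{43} = 19.

19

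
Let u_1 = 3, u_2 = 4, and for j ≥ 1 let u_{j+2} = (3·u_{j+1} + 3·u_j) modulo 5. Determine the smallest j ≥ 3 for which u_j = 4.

6

Listing terms: u_1 = 3, u_2 = 4, u_3 = 1, u_4 = 0, u_5 = 3, u_6 = 4.
The sequence repeats with period 4.
The value 4 next appears (with j ≥ 3) at u_6.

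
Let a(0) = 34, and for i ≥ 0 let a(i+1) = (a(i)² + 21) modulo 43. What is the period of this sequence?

We have a(0) = 34; a(1) = 16; a(2) = 19; a(3) = 38; a(4) = 3; a(5) = 30; a(6) = 18; a(7) = 1; a(8) = 22; a(9) = 32; a(10) = 13; a(11) = 18.
Since a(11) = a(6) = 18, the sequence is eventually periodic: after a pre-period of length 6 it cycles with period 5.

5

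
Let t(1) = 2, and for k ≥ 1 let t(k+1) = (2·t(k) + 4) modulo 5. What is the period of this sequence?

4

Listing terms: t(1) = 2,  t(2) = 3,  t(3) = 0,  t(4) = 4,  t(5) = 2.
Since t(5) = t(1) = 2, the sequence is periodic with period 4.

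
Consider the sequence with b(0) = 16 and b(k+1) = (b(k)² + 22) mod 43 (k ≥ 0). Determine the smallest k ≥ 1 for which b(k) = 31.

11

b(0) = 16,  b(1) = 20,  b(2) = 35,  b(3) = 0,  b(4) = 22,  b(5) = 33,  b(6) = 36,  b(7) = 28,  b(8) = 32,  b(9) = 14,  b(10) = 3,  b(11) = 31,  b(12) = 37,  b(13) = 15,  b(14) = 32.
Since b(14) = b(8) = 32, the sequence is eventually periodic: after a pre-period of length 8 it cycles with period 6.
The value 31 first appears (with k ≥ 1) at b(11).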